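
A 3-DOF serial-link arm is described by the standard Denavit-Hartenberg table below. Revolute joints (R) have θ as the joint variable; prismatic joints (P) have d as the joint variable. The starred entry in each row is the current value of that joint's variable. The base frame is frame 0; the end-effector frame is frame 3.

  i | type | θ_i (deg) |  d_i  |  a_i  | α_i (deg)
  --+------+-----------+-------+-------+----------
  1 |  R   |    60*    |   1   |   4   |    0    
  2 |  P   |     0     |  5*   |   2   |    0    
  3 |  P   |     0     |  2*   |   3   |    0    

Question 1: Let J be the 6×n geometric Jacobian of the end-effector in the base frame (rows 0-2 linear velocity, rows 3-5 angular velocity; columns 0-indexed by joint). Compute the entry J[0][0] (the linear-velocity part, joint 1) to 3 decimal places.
-7.794

axis z_0 = ẑ; lever o_n−o_0 = (4.5000,7.7942,8.0000)
cross product → J_v[:, 0] = (-7.7942,4.5000,0.0000)
J_ω[:, 0] = z_0
entry J[0][0] = -7.7942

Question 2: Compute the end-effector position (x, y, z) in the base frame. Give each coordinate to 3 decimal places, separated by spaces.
4.500 7.794 8.000

after link 1: o_1 = (2.0000, 3.4641, 1.0000)
after link 2: o_2 = (3.0000, 5.1962, 6.0000)
after link 3: o_3 = (4.5000, 7.7942, 8.0000)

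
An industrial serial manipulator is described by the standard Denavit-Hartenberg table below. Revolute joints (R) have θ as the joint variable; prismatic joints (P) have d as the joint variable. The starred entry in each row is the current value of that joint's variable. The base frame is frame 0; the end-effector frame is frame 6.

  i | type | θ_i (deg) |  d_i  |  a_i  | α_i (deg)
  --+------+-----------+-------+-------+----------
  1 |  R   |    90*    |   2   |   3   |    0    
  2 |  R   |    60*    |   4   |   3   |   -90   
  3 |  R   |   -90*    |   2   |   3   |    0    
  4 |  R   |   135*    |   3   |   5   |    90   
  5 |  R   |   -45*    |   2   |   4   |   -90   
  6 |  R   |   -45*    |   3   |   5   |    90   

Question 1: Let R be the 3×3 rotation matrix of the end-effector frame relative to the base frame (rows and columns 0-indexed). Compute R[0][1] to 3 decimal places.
-0.787

End-effector y-axis (col 1 of R) = (-0.7866,-0.3624,-0.5000)
R[0][1] = -0.7866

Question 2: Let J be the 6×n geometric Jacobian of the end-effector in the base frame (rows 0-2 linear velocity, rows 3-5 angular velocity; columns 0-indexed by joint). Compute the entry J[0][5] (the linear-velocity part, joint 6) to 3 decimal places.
1.884

axis z_5 = (-0.7866,-0.3624,-0.5000); lever o_n−o_5 = (-4.8057,3.2118,-0.7678)
cross product → J_v[:, 5] = (1.8841,1.7989,-4.2678)
J_ω[:, 5] = z_5
entry J[0][5] = 1.8841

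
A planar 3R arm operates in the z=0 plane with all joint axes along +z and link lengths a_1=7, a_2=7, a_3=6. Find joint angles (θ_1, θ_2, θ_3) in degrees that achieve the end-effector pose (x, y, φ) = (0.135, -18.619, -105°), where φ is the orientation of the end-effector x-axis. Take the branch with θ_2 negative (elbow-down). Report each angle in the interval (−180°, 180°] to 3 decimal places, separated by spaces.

wrist centre = target − a_3·(cos φ, sin φ) = (1.6879, -12.8234)
cos θ_2 = (167.2898−7²−7²)/(2·7·7) = 0.7070; θ_2 = -45.0055° (elbow-down)
β = atan2(-12.8234,1.6879) = -82.5014°; ψ = atan2(-4.9502,11.9493) = -22.5028°
θ_1 = β − ψ = -59.9987°
θ_3 = φ − θ_1 − θ_2 = 0.0042° (wrapped to (-180°,180°])

-59.999 -45.006 0.004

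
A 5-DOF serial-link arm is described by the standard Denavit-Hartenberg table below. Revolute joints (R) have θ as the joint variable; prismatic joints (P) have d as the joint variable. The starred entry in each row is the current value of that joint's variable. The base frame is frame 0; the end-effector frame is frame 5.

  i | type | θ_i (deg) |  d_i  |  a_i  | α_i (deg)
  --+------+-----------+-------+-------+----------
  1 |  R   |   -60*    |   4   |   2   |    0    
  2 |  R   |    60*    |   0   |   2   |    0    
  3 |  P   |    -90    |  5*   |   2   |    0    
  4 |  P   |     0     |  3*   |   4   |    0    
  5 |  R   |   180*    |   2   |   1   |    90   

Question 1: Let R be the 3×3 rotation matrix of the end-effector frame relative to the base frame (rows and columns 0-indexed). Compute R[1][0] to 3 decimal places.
1.000

End-effector x-axis (col 0 of R) = (0.0000,1.0000,0.0000)
R[1][0] = 1.0000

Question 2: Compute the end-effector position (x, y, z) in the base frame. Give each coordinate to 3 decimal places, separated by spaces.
after link 1: o_1 = (1.0000, -1.7321, 4.0000)
after link 2: o_2 = (3.0000, -1.7321, 4.0000)
after link 3: o_3 = (3.0000, -3.7321, 9.0000)
after link 4: o_4 = (3.0000, -7.7321, 12.0000)
after link 5: o_5 = (3.0000, -6.7321, 14.0000)

3.000 -6.732 14.000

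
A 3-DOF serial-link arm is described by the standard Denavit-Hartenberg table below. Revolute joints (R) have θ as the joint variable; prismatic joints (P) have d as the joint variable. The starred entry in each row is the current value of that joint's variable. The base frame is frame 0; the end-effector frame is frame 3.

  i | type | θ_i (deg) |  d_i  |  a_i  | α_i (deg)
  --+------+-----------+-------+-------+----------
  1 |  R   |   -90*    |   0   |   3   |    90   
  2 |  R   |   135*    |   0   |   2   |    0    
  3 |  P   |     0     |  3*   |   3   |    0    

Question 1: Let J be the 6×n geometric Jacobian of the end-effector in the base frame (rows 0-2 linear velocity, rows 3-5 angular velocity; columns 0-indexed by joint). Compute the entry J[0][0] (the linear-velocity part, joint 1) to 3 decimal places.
axis z_0 = ẑ; lever o_n−o_0 = (-3.0000,0.5355,3.5355)
cross product → J_v[:, 0] = (-0.5355,-3.0000,0.0000)
J_ω[:, 0] = z_0
entry J[0][0] = -0.5355

-0.536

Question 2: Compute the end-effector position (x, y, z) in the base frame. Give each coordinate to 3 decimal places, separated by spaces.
-3.000 0.536 3.536

after link 1: o_1 = (0.0000, -3.0000, 0.0000)
after link 2: o_2 = (0.0000, -1.5858, 1.4142)
after link 3: o_3 = (-3.0000, 0.5355, 3.5355)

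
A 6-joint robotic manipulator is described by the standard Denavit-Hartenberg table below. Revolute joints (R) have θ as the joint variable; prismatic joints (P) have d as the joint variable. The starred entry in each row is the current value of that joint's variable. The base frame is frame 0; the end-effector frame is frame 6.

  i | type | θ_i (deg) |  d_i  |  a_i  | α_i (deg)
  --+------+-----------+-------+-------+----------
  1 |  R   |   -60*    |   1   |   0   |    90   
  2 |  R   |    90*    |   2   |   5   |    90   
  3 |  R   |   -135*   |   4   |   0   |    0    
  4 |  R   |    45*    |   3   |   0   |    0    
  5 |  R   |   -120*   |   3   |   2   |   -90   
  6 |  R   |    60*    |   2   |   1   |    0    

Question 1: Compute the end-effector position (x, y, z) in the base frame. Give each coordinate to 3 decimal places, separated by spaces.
after link 1: o_1 = (0.0000, 0.0000, 1.0000)
after link 2: o_2 = (-1.7321, -1.0000, 6.0000)
after link 3: o_3 = (0.2679, -4.4641, 6.0000)
after link 4: o_4 = (1.7679, -7.0622, 6.0000)
after link 5: o_5 = (2.4019, -10.1603, 4.2679)
after link 6: o_6 = (3.2524, -8.6692, 2.8349)

3.252 -8.669 2.835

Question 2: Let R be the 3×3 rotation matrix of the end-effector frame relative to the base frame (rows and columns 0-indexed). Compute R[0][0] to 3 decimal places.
-0.650

End-effector x-axis (col 0 of R) = (-0.6495,0.6250,-0.4330)
R[0][0] = -0.6495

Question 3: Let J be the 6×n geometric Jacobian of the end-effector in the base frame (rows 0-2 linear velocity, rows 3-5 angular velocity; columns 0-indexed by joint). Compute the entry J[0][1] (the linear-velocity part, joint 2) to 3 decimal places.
-0.917

axis z_1 = (-0.8660,-0.5000,0.0000); lever o_n−o_1 = (3.2524,-8.6692,1.8349)
cross product → J_v[:, 1] = (-0.9175,1.5891,9.1340)
J_ω[:, 1] = z_1
entry J[0][1] = -0.9175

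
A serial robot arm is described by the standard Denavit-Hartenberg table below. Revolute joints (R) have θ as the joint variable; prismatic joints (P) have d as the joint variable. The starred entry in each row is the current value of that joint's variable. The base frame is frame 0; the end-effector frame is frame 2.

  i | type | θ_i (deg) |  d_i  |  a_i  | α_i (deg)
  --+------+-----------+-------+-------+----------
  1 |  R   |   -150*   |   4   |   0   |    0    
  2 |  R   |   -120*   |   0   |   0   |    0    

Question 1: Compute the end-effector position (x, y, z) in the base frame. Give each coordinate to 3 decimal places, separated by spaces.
0.000 0.000 4.000

after link 1: o_1 = (0.0000, 0.0000, 4.0000)
after link 2: o_2 = (0.0000, 0.0000, 4.0000)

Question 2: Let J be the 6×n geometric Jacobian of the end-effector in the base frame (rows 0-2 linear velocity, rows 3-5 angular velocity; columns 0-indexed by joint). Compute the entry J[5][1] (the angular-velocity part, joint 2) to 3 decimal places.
axis z_1 = (0.0000,0.0000,1.0000); lever o_n−o_1 = (0.0000,0.0000,0.0000)
cross product → J_v[:, 1] = (0.0000,0.0000,0.0000)
J_ω[:, 1] = z_1
entry J[5][1] = 1.0000

1.000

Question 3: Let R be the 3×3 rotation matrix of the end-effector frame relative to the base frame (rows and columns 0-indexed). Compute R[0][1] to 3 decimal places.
-1.000

End-effector y-axis (col 1 of R) = (-1.0000,-0.0000,0.0000)
R[0][1] = -1.0000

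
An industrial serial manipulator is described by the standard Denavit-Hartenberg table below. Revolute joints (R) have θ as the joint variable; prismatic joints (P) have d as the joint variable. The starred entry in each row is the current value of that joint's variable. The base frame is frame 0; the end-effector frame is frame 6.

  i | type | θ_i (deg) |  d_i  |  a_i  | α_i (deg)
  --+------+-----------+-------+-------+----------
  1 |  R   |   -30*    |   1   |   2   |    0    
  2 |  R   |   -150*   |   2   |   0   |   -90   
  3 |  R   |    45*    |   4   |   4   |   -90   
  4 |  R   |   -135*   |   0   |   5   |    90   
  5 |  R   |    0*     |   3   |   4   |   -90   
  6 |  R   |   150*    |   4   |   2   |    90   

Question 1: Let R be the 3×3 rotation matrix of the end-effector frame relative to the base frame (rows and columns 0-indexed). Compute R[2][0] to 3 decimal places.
-0.683

End-effector x-axis (col 0 of R) = (-0.6830,0.2588,-0.6830)
R[2][0] = -0.6830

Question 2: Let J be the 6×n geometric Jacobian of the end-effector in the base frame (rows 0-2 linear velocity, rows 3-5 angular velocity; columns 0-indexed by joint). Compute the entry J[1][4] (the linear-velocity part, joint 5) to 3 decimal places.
axis z_4 = (0.5000,0.7071,0.5000); lever o_n−o_4 = (4.9624,-0.1895,-0.6945)
cross product → J_v[:, 4] = (-0.3963,2.8284,-3.6037)
J_ω[:, 4] = z_4
entry J[1][4] = 2.8284

2.828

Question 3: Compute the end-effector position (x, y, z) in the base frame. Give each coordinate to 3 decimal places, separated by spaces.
after link 1: o_1 = (1.7321, -1.0000, 1.0000)
after link 2: o_2 = (1.7321, -1.0000, 3.0000)
after link 3: o_3 = (-1.0964, -5.0000, 0.1716)
after link 4: o_4 = (1.4036, -8.5355, 2.6716)
after link 5: o_5 = (4.9036, -9.2426, 6.1716)
after link 6: o_6 = (6.3660, -8.7250, 1.9771)

6.366 -8.725 1.977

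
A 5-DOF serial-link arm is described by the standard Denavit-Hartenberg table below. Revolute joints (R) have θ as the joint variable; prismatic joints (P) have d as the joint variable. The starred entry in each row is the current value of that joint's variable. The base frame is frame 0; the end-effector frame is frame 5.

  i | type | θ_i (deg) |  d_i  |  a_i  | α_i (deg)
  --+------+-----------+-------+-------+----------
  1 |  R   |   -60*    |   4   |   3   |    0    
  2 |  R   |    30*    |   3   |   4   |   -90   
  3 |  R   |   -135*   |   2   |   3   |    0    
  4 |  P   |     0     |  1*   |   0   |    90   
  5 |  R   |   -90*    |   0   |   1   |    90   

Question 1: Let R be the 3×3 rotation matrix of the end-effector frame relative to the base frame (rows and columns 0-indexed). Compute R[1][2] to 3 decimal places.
-0.354

End-effector z-axis (col 2 of R) = (0.6124,-0.3536,-0.7071)
R[1][2] = -0.3536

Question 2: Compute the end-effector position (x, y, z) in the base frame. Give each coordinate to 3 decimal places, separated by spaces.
after link 1: o_1 = (1.5000, -2.5981, 4.0000)
after link 2: o_2 = (4.9641, -4.5981, 7.0000)
after link 3: o_3 = (4.1270, -1.8054, 9.1213)
after link 4: o_4 = (4.6270, -0.9393, 9.1213)
after link 5: o_5 = (4.1270, -1.8054, 9.1213)

4.127 -1.805 9.121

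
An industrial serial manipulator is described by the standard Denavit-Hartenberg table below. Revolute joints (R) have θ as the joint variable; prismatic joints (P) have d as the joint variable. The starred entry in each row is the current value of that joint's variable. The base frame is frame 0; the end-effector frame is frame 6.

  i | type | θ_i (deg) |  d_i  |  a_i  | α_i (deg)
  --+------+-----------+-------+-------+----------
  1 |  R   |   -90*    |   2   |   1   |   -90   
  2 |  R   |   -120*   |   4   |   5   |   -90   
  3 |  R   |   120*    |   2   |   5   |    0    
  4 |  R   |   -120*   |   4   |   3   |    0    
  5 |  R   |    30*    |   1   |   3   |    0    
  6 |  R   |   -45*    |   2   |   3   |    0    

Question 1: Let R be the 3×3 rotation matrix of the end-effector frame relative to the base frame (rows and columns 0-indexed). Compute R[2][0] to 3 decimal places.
0.837

End-effector x-axis (col 0 of R) = (0.2588,0.4830,0.8365)
R[2][0] = 0.8365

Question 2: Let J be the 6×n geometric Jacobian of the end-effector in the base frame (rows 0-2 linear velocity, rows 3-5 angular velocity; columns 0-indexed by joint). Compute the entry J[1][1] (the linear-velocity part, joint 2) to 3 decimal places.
-14.023

axis z_1 = (1.0000,0.0000,0.0000); lever o_n−o_1 = (-1.0537,-2.2963,14.0227)
cross product → J_v[:, 1] = (0.0000,-14.0227,-2.2963)
J_ω[:, 1] = z_1
entry J[1][1] = -14.0227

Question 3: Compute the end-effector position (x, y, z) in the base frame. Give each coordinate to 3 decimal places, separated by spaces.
after link 1: o_1 = (0.0000, -1.0000, 2.0000)
after link 2: o_2 = (4.0000, 1.5000, 6.3301)
after link 3: o_3 = (-0.3301, -1.4821, 5.1651)
after link 4: o_4 = (-0.3301, -3.4462, 9.7631)
after link 5: o_5 = (-1.8301, -3.0131, 12.5131)
after link 6: o_6 = (-1.0537, -3.2963, 16.0227)

-1.054 -3.296 16.023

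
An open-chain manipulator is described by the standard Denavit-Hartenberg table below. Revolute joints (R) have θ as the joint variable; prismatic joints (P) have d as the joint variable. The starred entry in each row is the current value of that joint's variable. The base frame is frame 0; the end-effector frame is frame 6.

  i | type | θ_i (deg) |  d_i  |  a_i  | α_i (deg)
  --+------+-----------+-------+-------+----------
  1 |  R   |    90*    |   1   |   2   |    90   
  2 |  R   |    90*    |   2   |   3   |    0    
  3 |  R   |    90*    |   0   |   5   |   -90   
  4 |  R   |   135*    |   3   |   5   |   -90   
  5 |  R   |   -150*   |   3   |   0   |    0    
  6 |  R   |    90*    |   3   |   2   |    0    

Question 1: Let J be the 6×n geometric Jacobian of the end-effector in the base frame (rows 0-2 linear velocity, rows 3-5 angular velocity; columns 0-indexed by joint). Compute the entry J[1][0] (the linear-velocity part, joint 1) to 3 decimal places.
axis z_0 = ẑ; lever o_n−o_0 = (2.0000,5.4853,-0.7321)
cross product → J_v[:, 0] = (-5.4853,2.0000,0.0000)
J_ω[:, 0] = z_0
entry J[1][0] = 2.0000

2.000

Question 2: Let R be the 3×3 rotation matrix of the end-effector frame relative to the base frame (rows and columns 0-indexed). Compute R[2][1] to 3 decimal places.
0.500

End-effector y-axis (col 1 of R) = (-0.6124,0.6124,0.5000)
R[2][1] = 0.5000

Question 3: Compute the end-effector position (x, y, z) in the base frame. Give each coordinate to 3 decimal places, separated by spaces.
2.000 5.485 -0.732

after link 1: o_1 = (0.0000, 2.0000, 1.0000)
after link 2: o_2 = (2.0000, 2.0000, 4.0000)
after link 3: o_3 = (2.0000, -3.0000, 4.0000)
after link 4: o_4 = (-1.5355, 0.5355, 1.0000)
after link 5: o_5 = (0.5858, 2.6569, 1.0000)
after link 6: o_6 = (2.0000, 5.4853, -0.7321)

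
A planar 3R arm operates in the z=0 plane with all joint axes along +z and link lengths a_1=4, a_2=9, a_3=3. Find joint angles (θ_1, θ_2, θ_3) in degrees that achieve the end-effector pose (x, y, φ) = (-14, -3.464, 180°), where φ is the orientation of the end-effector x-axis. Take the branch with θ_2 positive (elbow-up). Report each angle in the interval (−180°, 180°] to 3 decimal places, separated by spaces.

154.959 60.001 -34.960

wrist centre = target − a_3·(cos φ, sin φ) = (-11.0000, -3.4640)
cos θ_2 = (132.9993−4²−9²)/(2·4·9) = 0.5000; θ_2 = 60.0006° (elbow-up)
β = atan2(-3.4640,-11.0000) = -162.5203°; ψ = atan2(7.7943,8.4999) = 42.5203°
θ_1 = β − ψ = -205.0406°
θ_3 = φ − θ_1 − θ_2 = -34.9600° (wrapped to (-180°,180°])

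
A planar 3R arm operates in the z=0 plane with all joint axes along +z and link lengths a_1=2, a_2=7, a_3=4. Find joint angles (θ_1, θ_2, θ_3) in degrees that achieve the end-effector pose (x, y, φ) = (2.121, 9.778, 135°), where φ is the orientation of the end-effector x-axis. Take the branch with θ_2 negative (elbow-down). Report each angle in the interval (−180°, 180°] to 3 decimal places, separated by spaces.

90.014 -45.016 90.002

wrist centre = target − a_3·(cos φ, sin φ) = (4.9494, 6.9496)
cos θ_2 = (72.7934−2²−7²)/(2·2·7) = 0.7069; θ_2 = -45.0162° (elbow-down)
β = atan2(6.9496,4.9494) = 54.5419°; ψ = atan2(-4.9511,6.9483) = -35.4723°
θ_1 = β − ψ = 90.0142°
θ_3 = φ − θ_1 − θ_2 = 90.0020° (wrapped to (-180°,180°])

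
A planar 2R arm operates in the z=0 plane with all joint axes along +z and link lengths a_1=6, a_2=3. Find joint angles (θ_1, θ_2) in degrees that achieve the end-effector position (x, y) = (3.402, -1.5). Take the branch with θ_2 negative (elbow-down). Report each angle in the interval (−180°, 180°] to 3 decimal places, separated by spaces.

cos θ_2 = (13.8236−6²−3²)/(2·6·3) = -0.8660; θ_2 = -149.9983° (elbow-down)
β = atan2(-1.5000,3.4020) = -23.7935°; ψ = atan2(-1.5001,3.4020) = -23.7948°
θ_1 = β − ψ = 0.0013°

0.001 -149.998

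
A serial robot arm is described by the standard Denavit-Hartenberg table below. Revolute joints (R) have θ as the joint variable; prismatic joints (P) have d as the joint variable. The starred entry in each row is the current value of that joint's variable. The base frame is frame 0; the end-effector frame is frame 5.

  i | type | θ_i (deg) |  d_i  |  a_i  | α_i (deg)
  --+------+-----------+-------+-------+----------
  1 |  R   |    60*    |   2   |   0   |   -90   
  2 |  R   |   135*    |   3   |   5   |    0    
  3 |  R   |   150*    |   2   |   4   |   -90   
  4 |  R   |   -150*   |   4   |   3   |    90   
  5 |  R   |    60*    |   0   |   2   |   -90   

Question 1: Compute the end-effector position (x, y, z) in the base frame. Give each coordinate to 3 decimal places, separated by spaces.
-4.992 5.353 -2.501

after link 1: o_1 = (0.0000, 0.0000, 2.0000)
after link 2: o_2 = (-4.3658, -1.5619, -1.5355)
after link 3: o_3 = (-5.5803, 0.3347, 2.3282)
after link 4: o_4 = (-5.2837, 3.8484, -1.2167)
after link 5: o_5 = (-4.9922, 5.3532, -2.5015)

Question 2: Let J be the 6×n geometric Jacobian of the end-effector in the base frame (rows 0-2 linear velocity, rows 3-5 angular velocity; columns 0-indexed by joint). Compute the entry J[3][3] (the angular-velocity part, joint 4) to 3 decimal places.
axis z_3 = (0.4830,0.8365,-0.2588); lever o_n−o_3 = (0.5880,5.0185,-4.8296)
cross product → J_v[:, 3] = (-2.7412,2.1803,1.9319)
J_ω[:, 3] = z_3
entry J[3][3] = 0.4830

0.483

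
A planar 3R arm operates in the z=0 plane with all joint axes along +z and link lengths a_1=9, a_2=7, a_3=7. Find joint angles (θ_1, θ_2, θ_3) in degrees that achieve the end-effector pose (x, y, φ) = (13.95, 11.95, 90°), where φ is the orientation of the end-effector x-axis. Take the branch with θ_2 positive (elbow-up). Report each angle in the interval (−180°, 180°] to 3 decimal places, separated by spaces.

0.003 44.994 45.003

wrist centre = target − a_3·(cos φ, sin φ) = (13.9500, 4.9500)
cos θ_2 = (219.1050−9²−7²)/(2·9·7) = 0.7072; θ_2 = 44.9939° (elbow-up)
β = atan2(4.9500,13.9500) = 19.5367°; ψ = atan2(4.9492,13.9503) = 19.5334°
θ_1 = β − ψ = 0.0032°
θ_3 = φ − θ_1 − θ_2 = 45.0029° (wrapped to (-180°,180°])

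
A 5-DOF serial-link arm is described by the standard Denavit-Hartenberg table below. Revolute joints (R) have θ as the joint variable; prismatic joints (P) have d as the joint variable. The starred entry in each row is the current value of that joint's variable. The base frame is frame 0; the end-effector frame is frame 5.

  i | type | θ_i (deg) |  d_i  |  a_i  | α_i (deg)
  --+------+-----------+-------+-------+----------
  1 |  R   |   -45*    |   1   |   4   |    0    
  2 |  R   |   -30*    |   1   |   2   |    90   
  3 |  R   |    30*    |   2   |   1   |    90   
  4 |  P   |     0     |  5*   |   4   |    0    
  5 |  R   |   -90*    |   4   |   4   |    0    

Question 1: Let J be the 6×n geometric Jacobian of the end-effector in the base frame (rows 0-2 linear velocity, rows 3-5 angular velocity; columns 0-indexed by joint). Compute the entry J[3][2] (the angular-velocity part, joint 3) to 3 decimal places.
axis z_2 = (-0.9659,-0.2588,0.0000); lever o_n−o_2 = (4.2173,-8.0116,-5.2942)
cross product → J_v[:, 2] = (1.3702,-5.1138,8.8301)
J_ω[:, 2] = z_2
entry J[3][2] = -0.9659

-0.966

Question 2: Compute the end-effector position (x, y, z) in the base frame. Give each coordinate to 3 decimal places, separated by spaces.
7.563 -12.772 -3.294

after link 1: o_1 = (2.8284, -2.8284, 1.0000)
after link 2: o_2 = (3.3461, -4.7603, 2.0000)
after link 3: o_3 = (1.6384, -6.1144, 2.5000)
after link 4: o_4 = (3.1820, -11.8753, 0.1699)
after link 5: o_5 = (7.5633, -12.7719, -3.2942)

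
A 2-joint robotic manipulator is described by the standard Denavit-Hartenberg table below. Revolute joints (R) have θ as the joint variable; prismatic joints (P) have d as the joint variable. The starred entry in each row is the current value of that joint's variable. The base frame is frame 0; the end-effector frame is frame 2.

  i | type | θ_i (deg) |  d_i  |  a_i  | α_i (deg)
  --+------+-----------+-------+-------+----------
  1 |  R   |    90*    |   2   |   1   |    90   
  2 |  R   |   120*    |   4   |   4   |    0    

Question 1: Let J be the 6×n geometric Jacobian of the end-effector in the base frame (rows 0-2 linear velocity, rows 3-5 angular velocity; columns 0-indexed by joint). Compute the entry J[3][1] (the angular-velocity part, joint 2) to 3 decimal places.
axis z_1 = (1.0000,-0.0000,0.0000); lever o_n−o_1 = (4.0000,-2.0000,3.4641)
cross product → J_v[:, 1] = (-0.0000,-3.4641,-2.0000)
J_ω[:, 1] = z_1
entry J[3][1] = 1.0000

1.000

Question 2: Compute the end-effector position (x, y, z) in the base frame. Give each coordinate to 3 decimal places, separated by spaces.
after link 1: o_1 = (0.0000, 1.0000, 2.0000)
after link 2: o_2 = (4.0000, -1.0000, 5.4641)

4.000 -1.000 5.464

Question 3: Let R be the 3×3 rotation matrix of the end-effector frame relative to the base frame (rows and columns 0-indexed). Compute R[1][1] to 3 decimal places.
End-effector y-axis (col 1 of R) = (-0.0000,-0.8660,-0.5000)
R[1][1] = -0.8660

-0.866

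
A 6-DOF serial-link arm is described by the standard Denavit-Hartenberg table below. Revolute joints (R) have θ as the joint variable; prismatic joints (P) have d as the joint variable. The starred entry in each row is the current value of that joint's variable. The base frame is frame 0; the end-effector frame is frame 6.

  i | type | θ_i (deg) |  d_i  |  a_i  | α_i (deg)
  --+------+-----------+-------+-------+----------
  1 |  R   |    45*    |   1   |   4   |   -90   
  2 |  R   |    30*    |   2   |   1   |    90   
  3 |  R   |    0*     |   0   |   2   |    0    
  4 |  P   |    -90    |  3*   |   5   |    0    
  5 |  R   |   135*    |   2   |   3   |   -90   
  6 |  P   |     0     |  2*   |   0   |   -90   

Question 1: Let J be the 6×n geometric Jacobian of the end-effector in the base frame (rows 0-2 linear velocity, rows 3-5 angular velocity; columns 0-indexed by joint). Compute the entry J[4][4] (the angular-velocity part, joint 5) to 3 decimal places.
axis z_4 = (0.3536,0.3536,0.8660); lever o_n−o_4 = (-1.3599,3.6401,1.3785)
cross product → J_v[:, 4] = (-2.6651,-1.6651,1.7678)
J_ω[:, 4] = z_4
entry J[4][4] = 0.3536

0.354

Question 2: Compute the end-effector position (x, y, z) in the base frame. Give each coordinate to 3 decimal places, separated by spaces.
6.488 7.245 3.477

after link 1: o_1 = (2.8284, 2.8284, 1.0000)
after link 2: o_2 = (2.0266, 4.8550, 0.5000)
after link 3: o_3 = (3.2513, 6.0798, -0.5000)
after link 4: o_4 = (7.8475, 3.6049, 2.0981)
after link 5: o_5 = (8.3537, 7.1110, 2.7695)
after link 6: o_6 = (6.4876, 7.2450, 3.4766)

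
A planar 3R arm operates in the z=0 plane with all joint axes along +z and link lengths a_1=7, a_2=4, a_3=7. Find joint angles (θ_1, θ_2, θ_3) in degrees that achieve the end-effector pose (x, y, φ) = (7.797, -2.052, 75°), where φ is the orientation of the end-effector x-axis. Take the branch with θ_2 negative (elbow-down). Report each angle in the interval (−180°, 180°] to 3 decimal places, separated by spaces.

wrist centre = target − a_3·(cos φ, sin φ) = (5.9853, -8.8135)
cos θ_2 = (113.5009−7²−4²)/(2·7·4) = 0.8661; θ_2 = -29.9930° (elbow-down)
β = atan2(-8.8135,5.9853) = -55.8194°; ψ = atan2(-1.9996,10.4643) = -10.8179°
θ_1 = β − ψ = -45.0015°
θ_3 = φ − θ_1 − θ_2 = 149.9945° (wrapped to (-180°,180°])

-45.002 -29.993 149.994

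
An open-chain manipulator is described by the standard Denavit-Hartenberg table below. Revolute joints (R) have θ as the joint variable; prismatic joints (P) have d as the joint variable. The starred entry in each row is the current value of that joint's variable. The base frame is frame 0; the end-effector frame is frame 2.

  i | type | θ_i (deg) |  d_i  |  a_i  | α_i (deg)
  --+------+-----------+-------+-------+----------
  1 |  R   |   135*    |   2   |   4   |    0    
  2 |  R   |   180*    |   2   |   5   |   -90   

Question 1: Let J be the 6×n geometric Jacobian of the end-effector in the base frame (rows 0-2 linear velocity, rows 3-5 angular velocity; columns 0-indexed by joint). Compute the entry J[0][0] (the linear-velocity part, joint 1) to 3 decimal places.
0.707

axis z_0 = ẑ; lever o_n−o_0 = (0.7071,-0.7071,4.0000)
cross product → J_v[:, 0] = (0.7071,0.7071,-0.0000)
J_ω[:, 0] = z_0
entry J[0][0] = 0.7071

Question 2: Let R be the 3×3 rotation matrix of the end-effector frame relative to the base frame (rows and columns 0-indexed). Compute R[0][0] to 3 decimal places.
0.707

End-effector x-axis (col 0 of R) = (0.7071,-0.7071,0.0000)
R[0][0] = 0.7071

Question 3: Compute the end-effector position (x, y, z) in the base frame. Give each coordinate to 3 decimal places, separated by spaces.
0.707 -0.707 4.000

after link 1: o_1 = (-2.8284, 2.8284, 2.0000)
after link 2: o_2 = (0.7071, -0.7071, 4.0000)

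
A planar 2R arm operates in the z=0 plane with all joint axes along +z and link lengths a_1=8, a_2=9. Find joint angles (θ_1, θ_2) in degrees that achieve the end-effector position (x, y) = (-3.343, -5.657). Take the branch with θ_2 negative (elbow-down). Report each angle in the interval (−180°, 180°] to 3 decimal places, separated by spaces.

cos θ_2 = (43.1773−8²−9²)/(2·8·9) = -0.7071; θ_2 = -134.9996° (elbow-down)
β = atan2(-5.6570,-3.3430) = -120.5809°; ψ = atan2(-6.3640,1.6361) = -75.5824°
θ_1 = β − ψ = -44.9985°

-44.999 -135.000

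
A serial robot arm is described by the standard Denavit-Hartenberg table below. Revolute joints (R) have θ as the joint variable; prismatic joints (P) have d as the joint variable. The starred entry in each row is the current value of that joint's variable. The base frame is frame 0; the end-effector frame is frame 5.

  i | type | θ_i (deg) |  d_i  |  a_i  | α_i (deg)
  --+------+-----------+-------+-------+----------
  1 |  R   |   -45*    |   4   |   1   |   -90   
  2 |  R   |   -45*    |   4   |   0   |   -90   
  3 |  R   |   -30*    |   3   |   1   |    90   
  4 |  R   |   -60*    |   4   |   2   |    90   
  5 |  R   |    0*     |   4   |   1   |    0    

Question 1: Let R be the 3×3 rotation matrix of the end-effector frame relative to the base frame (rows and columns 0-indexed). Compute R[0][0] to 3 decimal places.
-0.040

End-effector x-axis (col 0 of R) = (-0.0397,0.3933,0.9186)
R[0][0] = -0.0397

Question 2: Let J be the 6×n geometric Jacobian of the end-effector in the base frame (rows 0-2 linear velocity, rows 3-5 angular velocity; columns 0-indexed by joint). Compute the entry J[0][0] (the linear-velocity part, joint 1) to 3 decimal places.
axis z_0 = ẑ; lever o_n−o_0 = (3.4277,6.4465,3.1254)
cross product → J_v[:, 0] = (-6.4465,3.4277,0.0000)
J_ω[:, 0] = z_0
entry J[0][0] = -6.4465

-6.446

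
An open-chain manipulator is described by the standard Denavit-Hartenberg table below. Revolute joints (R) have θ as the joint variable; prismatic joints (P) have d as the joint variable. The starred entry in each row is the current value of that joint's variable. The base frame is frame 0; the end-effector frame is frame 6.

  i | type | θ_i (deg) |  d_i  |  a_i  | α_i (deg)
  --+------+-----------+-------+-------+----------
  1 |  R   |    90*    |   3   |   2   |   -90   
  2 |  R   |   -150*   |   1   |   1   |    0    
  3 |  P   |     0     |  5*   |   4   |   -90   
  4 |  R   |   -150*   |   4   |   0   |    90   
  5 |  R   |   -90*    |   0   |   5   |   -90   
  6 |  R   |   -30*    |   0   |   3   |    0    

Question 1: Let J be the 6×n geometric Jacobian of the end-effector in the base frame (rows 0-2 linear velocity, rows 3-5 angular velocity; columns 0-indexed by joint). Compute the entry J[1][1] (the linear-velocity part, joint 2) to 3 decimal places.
-0.991

axis z_1 = (-1.0000,0.0000,0.0000); lever o_n−o_1 = (-4.7010,-5.4796,-0.9910)
cross product → J_v[:, 1] = (0.0000,-0.9910,5.4796)
J_ω[:, 1] = z_1
entry J[1][1] = -0.9910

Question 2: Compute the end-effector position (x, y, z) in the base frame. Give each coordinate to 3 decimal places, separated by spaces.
-4.701 -3.480 2.009

after link 1: o_1 = (0.0000, 2.0000, 3.0000)
after link 2: o_2 = (-1.0000, 1.1340, 3.5000)
after link 3: o_3 = (-6.0000, -2.3301, 5.5000)
after link 4: o_4 = (-6.0000, -0.3301, 8.9641)
after link 5: o_5 = (-6.0000, -2.8301, 4.6340)
after link 6: o_6 = (-4.7010, -3.4796, 2.0090)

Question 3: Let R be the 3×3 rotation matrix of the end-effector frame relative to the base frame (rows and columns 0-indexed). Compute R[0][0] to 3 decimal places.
0.433

End-effector x-axis (col 0 of R) = (0.4330,-0.2165,-0.8750)
R[0][0] = 0.4330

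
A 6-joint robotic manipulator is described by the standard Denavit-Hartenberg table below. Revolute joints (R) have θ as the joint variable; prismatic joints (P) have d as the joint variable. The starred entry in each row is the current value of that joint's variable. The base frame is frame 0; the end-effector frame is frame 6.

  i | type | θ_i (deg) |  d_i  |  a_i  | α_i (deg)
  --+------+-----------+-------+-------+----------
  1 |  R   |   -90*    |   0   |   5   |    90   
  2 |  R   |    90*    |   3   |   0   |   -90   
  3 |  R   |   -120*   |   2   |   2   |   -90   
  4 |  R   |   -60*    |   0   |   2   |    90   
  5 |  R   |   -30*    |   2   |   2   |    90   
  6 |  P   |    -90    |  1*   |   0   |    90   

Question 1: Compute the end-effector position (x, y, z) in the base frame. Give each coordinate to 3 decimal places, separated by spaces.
after link 1: o_1 = (0.0000, -5.0000, 0.0000)
after link 2: o_2 = (-3.0000, -5.0000, 0.0000)
after link 3: o_3 = (-4.7321, -3.0000, -1.0000)
after link 4: o_4 = (-5.5981, -1.2679, -1.5000)
after link 5: o_5 = (-4.3481, 1.2321, -1.9330)
after link 6: o_6 = (-3.6986, 0.7990, -2.5580)

-3.699 0.799 -2.558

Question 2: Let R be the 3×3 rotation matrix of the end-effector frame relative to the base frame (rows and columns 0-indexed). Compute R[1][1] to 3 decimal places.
End-effector y-axis (col 1 of R) = (0.6495,-0.4330,-0.6250)
R[1][1] = -0.4330

-0.433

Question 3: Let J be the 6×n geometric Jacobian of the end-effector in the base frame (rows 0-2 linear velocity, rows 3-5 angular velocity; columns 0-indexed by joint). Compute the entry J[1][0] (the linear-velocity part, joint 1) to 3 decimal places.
-3.699

axis z_0 = ẑ; lever o_n−o_0 = (-3.6986,0.7990,-2.5580)
cross product → J_v[:, 0] = (-0.7990,-3.6986,0.0000)
J_ω[:, 0] = z_0
entry J[1][0] = -3.6986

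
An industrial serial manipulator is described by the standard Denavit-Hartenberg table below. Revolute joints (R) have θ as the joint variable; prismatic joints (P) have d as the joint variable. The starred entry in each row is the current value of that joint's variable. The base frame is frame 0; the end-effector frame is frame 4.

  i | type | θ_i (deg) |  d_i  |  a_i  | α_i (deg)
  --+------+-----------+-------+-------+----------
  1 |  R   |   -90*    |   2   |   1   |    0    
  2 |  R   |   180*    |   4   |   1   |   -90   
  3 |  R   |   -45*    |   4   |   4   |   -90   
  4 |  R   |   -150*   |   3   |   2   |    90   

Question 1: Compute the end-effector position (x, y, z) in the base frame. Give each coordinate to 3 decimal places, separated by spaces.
-5.000 3.725 5.482

after link 1: o_1 = (0.0000, -1.0000, 2.0000)
after link 2: o_2 = (0.0000, 0.0000, 6.0000)
after link 3: o_3 = (-4.0000, 2.8284, 8.8284)
after link 4: o_4 = (-5.0000, 3.7250, 5.4824)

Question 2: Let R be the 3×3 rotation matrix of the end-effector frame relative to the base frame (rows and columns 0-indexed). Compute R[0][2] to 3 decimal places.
0.866

End-effector z-axis (col 2 of R) = (0.8660,-0.3536,-0.3536)
R[0][2] = 0.8660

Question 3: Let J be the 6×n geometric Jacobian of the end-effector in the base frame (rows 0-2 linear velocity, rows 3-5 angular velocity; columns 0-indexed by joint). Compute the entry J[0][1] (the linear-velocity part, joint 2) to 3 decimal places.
-4.725

axis z_1 = (0.0000,0.0000,1.0000); lever o_n−o_1 = (-5.0000,4.7250,3.4824)
cross product → J_v[:, 1] = (-4.7250,-5.0000,0.0000)
J_ω[:, 1] = z_1
entry J[0][1] = -4.7250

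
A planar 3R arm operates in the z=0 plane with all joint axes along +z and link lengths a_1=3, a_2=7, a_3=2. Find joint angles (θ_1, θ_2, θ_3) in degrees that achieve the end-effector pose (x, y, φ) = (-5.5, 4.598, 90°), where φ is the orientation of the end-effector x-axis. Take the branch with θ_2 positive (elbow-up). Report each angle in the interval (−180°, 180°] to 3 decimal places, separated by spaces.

60.000 120.001 -90.001

wrist centre = target − a_3·(cos φ, sin φ) = (-5.5000, 2.5980)
cos θ_2 = (36.9996−3²−7²)/(2·3·7) = -0.5000; θ_2 = 120.0006° (elbow-up)
β = atan2(2.5980,-5.5000) = 154.7157°; ψ = atan2(6.0621,-0.5001) = 94.7157°
θ_1 = β − ψ = 60.0000°
θ_3 = φ − θ_1 − θ_2 = -90.0006° (wrapped to (-180°,180°])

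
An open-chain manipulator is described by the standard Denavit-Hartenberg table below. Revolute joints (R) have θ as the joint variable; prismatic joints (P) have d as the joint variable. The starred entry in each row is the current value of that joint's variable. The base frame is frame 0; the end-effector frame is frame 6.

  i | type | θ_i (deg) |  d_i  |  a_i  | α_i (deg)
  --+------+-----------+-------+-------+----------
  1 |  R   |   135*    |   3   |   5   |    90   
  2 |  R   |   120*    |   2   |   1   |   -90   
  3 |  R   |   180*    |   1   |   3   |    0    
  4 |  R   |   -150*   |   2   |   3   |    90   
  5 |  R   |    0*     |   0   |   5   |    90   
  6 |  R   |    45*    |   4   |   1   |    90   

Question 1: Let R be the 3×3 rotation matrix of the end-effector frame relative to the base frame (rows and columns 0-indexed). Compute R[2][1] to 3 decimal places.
End-effector y-axis (col 1 of R) = (-0.6124,0.6124,0.5000)
R[2][1] = 0.5000

0.500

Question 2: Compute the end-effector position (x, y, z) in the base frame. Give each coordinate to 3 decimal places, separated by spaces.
-3.295 0.833 8.604

after link 1: o_1 = (-3.5355, 3.5355, 3.0000)
after link 2: o_2 = (-1.7678, 4.5962, 3.8660)
after link 3: o_3 = (-2.2161, 5.0445, 0.7679)
after link 4: o_4 = (-1.1334, 1.8405, 2.0179)
after link 5: o_5 = (-1.3702, -1.4582, 5.7679)
after link 6: o_6 = (-3.2952, 0.8328, 8.6045)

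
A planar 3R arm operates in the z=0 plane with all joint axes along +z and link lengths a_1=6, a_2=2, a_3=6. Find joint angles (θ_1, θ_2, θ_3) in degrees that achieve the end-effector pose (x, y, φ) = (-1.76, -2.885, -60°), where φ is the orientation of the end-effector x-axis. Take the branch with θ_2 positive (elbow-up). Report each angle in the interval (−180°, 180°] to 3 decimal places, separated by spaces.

wrist centre = target − a_3·(cos φ, sin φ) = (-4.7600, 2.3112)
cos θ_2 = (27.9990−6²−2²)/(2·6·2) = -0.5000; θ_2 = 120.0027° (elbow-up)
β = atan2(2.3112,-4.7600) = 154.1017°; ψ = atan2(1.7320,4.9999) = 19.1064°
θ_1 = β − ψ = 134.9953°
θ_3 = φ − θ_1 − θ_2 = 45.0020° (wrapped to (-180°,180°])

134.995 120.003 45.002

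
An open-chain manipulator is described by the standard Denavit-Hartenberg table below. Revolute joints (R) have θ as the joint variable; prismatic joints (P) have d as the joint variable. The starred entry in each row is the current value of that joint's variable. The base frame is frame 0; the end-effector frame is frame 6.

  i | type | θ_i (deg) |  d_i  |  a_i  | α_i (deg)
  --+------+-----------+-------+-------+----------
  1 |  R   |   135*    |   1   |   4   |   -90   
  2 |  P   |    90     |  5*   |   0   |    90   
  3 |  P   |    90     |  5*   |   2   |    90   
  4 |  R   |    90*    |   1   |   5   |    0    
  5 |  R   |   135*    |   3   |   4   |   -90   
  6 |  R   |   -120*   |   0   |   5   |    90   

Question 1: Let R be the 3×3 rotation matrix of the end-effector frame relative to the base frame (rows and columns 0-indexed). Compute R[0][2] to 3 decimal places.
-0.866

End-effector z-axis (col 2 of R) = (-0.8660,-0.0000,0.5000)
R[0][2] = -0.8660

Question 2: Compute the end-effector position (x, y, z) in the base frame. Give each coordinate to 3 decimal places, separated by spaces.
after link 1: o_1 = (-2.8284, 2.8284, 1.0000)
after link 2: o_2 = (-6.3640, -0.7071, 1.0000)
after link 3: o_3 = (-11.3137, 1.4142, 1.0000)
after link 4: o_4 = (-14.8492, 4.9497, 0.0000)
after link 5: o_5 = (-10.8492, 4.9497, -3.0000)
after link 6: o_6 = (-13.3492, 4.9497, -7.3301)

-13.349 4.950 -7.330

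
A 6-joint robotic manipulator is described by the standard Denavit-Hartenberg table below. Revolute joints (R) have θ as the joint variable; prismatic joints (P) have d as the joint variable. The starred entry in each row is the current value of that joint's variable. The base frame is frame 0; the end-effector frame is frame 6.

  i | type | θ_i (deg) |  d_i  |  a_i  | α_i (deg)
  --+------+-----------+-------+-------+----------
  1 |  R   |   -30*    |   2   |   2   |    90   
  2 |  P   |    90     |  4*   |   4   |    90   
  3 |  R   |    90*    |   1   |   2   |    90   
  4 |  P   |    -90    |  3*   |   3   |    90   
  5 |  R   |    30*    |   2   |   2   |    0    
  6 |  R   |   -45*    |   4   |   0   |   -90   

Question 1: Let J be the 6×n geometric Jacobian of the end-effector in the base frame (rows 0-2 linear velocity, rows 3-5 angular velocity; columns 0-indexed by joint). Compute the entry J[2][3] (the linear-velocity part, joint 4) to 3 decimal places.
prismatic axis z_3 = (0.0000,0.0000,1.0000)
J_v[:, 3] = z_3; J_ω[:, 3] = (0,0,0)
entry J[2][3] = 1.0000

1.000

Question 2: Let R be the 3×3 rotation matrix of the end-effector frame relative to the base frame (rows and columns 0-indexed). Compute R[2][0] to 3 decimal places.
End-effector x-axis (col 0 of R) = (-0.8365,0.4830,-0.2588)
R[2][0] = -0.2588

-0.259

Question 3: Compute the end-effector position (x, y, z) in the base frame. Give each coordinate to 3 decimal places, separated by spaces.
-1.500 0.866 10.000

after link 1: o_1 = (1.7321, -1.0000, 2.0000)
after link 2: o_2 = (-0.2679, -4.4641, 6.0000)
after link 3: o_3 = (-0.4019, -6.6962, 6.0000)
after link 4: o_4 = (-3.0000, -5.1962, 9.0000)
after link 5: o_5 = (-3.5000, -2.5981, 10.0000)
after link 6: o_6 = (-1.5000, 0.8660, 10.0000)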